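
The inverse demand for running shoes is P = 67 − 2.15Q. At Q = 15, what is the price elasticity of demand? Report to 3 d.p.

At Q = 15, P = 67 − 2.15(15) = 34.75.
dP/dQ = −2.15, so dQ/dP = 1/(−2.15) = -0.465.
ε = (dQ/dP)(P/Q) = (-0.465)(34.75/15).

-1.078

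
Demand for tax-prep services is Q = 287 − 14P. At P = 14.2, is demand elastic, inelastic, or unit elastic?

elastic

Q = 88.200, dQ/dP = -14.
ε = (dQ/dP)(P/Q) ≈ -2.254.
|ε| = 2.25 > 1.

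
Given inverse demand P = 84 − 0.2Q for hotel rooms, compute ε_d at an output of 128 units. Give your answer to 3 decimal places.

-2.281

At Q = 128, P = 84 − 0.2(128) = 58.40.
dP/dQ = −0.2, so dQ/dP = 1/(−0.2) = -5.000.
ε = (dQ/dP)(P/Q) = (-5.000)(58.40/128).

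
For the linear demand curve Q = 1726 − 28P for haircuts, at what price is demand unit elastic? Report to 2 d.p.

30.82

For linear demand Q = a − bP, ε = −bP/(a − bP). |ε| = 1 when bP = a − bP, i.e. P = a/(2b).
P = 1726/(2·28) = 1726/56 = 30.8214.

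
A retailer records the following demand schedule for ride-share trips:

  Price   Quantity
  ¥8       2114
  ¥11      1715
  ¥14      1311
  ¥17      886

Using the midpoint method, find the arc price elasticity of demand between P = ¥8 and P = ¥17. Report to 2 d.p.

At P = 8, Q = 2114; at P = 17, Q = 886.
ΔQ = -1228, ΔP = 9. Midpoints: P̄ = 12.50, Q̄ = 1500.0.
ε = (ΔQ/ΔP)(P̄/Q̄) = (-1228/9)(12.50/1500.0).

-1.14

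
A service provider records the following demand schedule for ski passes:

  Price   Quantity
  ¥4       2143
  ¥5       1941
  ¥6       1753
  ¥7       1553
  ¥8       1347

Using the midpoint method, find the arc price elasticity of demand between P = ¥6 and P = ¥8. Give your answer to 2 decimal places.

-0.92

At P = 6, Q = 1753; at P = 8, Q = 1347.
ΔQ = -406, ΔP = 2. Midpoints: P̄ = 7.00, Q̄ = 1550.0.
ε = (ΔQ/ΔP)(P̄/Q̄) = (-406/2)(7.00/1550.0).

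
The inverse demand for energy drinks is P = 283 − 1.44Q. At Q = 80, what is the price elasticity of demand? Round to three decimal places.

At Q = 80, P = 283 − 1.44(80) = 167.80.
dP/dQ = −1.44, so dQ/dP = 1/(−1.44) = -0.694.
ε = (dQ/dP)(P/Q) = (-0.694)(167.80/80).

-1.457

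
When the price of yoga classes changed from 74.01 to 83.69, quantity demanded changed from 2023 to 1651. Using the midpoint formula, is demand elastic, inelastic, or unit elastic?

Arc ε ≈ -1.650.
|ε| = 1.65 > 1.

elastic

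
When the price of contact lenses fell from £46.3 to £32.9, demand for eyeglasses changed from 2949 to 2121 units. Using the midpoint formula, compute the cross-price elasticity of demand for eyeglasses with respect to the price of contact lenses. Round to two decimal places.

0.97

ΔQ_x = 2121 − 2949 = -828; ΔP_y = 32.9 − 46.3 = -13.4.
Midpoints: P̄_y = 39.60, Q̄_x = 2535.0.
ε_xy = (ΔQ_x/ΔP_y)(P̄_y/Q̄_x) = (-828/-13.4)(39.60/2535.0).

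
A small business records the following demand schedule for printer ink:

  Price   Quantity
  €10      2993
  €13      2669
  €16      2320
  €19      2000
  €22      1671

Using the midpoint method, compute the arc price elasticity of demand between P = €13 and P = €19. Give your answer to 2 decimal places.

At P = 13, Q = 2669; at P = 19, Q = 2000.
ΔQ = -669, ΔP = 6. Midpoints: P̄ = 16.00, Q̄ = 2334.5.
ε = (ΔQ/ΔP)(P̄/Q̄) = (-669/6)(16.00/2334.5).

-0.76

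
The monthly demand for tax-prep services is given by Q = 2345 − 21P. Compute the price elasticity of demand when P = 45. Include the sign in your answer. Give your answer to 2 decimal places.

-0.68

At P = 45, Q = 1400.
dQ/dP = −21.
ε = (dQ/dP)(P/Q) = (-21)(45/1400).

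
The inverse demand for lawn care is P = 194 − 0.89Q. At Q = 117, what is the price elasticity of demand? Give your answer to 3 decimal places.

-0.863

At Q = 117, P = 194 − 0.89(117) = 89.87.
dP/dQ = −0.89, so dQ/dP = 1/(−0.89) = -1.124.
ε = (dQ/dP)(P/Q) = (-1.124)(89.87/117).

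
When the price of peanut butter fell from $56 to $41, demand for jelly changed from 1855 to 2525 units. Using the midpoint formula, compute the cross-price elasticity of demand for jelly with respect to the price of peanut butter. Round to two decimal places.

-0.99

ΔQ_x = 2525 − 1855 = 670; ΔP_y = 41 − 56 = -15.
Midpoints: P̄_y = 48.50, Q̄_x = 2190.0.
ε_xy = (ΔQ_x/ΔP_y)(P̄_y/Q̄_x) = (670/-15)(48.50/2190.0).
ε_xy < 0, so the goods are complements.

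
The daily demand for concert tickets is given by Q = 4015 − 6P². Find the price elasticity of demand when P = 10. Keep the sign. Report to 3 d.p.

-0.351

At P = 10, Q = 3415.
dQ/dP = −12P = -120.
ε = (dQ/dP)(P/Q) = (-120)(10/3415).
|ε| < 1, so demand is inelastic at this price.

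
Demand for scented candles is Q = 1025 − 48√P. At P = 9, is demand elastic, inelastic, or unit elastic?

Q = 881, dQ/dP = -8.
ε = (dQ/dP)(P/Q) ≈ -0.082.
|ε| = 0.08 < 1.

inelastic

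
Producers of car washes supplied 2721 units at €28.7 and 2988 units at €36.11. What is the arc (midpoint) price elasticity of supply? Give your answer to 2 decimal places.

0.41

ΔQ = 2988 − 2721 = 267; ΔP = 36.11 − 28.7 = 7.41.
Midpoints: P̄ = 32.41, Q̄ = 2854.5.
ε_s = (ΔQ/ΔP)(P̄/Q̄) = (267/7.41)(32.41/2854.5).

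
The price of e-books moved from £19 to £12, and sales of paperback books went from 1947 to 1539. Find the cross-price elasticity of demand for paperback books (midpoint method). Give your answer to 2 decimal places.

0.52

ΔQ_x = 1539 − 1947 = -408; ΔP_y = 12 − 19 = -7.
Midpoints: P̄_y = 15.50, Q̄_x = 1743.0.
ε_xy = (ΔQ_x/ΔP_y)(P̄_y/Q̄_x) = (-408/-7)(15.50/1743.0).
ε_xy > 0, so the goods are substitutes.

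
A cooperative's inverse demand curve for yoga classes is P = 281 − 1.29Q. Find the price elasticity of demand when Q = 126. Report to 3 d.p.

At Q = 126, P = 281 − 1.29(126) = 118.46.
dP/dQ = −1.29, so dQ/dP = 1/(−1.29) = -0.775.
ε = (dQ/dP)(P/Q) = (-0.775)(118.46/126).

-0.729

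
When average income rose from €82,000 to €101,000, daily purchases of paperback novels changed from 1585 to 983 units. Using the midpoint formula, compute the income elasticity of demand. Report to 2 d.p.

-2.26

ΔQ = -602, ΔI = 19000. Midpoints: Ī = 91,500, Q̄ = 1284.0.
ε_I = (ΔQ/ΔI)(Ī/Q̄) = (-602/19000)(91500/1284.0).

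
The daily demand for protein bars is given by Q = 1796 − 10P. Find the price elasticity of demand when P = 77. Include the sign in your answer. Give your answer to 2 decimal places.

-0.75

At P = 77, Q = 1026.
dQ/dP = −10.
ε = (dQ/dP)(P/Q) = (-10)(77/1026).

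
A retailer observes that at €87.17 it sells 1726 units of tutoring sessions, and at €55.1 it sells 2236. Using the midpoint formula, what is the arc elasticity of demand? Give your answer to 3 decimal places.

-0.571

ΔQ = 2236 − 1726 = 510; ΔP = 55.1 − 87.17 = -32.07.
Midpoints: P̄ = 71.14, Q̄ = 1981.0.
ε = (ΔQ/ΔP)(P̄/Q̄) = (510/-32.07)(71.14/1981.0).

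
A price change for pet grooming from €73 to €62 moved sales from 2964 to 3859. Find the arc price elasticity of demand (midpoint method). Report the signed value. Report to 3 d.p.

ΔQ = 3859 − 2964 = 895; ΔP = 62 − 73 = -11.
Midpoints: P̄ = 67.50, Q̄ = 3411.5.
ε = (ΔQ/ΔP)(P̄/Q̄) = (895/-11)(67.50/3411.5).

-1.610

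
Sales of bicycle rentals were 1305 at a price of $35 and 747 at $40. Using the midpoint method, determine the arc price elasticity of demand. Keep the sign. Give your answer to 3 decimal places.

ΔQ = 747 − 1305 = -558; ΔP = 40 − 35 = 5.
Midpoints: P̄ = 37.50, Q̄ = 1026.0.
ε = (ΔQ/ΔP)(P̄/Q̄) = (-558/5)(37.50/1026.0).

-4.079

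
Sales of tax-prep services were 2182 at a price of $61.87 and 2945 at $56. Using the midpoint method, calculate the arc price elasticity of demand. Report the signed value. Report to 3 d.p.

ΔQ = 2945 − 2182 = 763; ΔP = 56 − 61.87 = -5.87.
Midpoints: P̄ = 58.94, Q̄ = 2563.5.
ε = (ΔQ/ΔP)(P̄/Q̄) = (763/-5.87)(58.94/2563.5).

-2.988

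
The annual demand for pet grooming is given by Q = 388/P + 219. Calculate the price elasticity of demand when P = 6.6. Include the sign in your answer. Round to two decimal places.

At P = 6.6, Q = 277.788.
dQ/dP = −388/P² = -8.907.
ε = (dQ/dP)(P/Q) = (-8.907)(6.6/277.788).

-0.21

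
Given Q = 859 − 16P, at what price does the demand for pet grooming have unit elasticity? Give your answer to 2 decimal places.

26.84

For linear demand Q = a − bP, ε = −bP/(a − bP). |ε| = 1 when bP = a − bP, i.e. P = a/(2b).
P = 859/(2·16) = 859/32 = 26.8438.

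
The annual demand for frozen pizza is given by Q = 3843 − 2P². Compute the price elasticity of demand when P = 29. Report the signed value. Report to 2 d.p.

At P = 29, Q = 2161.
dQ/dP = −4P = -116.
ε = (dQ/dP)(P/Q) = (-116)(29/2161).

-1.56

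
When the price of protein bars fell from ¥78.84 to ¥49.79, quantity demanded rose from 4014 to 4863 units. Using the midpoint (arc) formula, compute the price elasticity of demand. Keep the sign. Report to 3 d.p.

ΔQ = 4863 − 4014 = 849; ΔP = 49.79 − 78.84 = -29.05.
Midpoints: P̄ = 64.31, Q̄ = 4438.5.
ε = (ΔQ/ΔP)(P̄/Q̄) = (849/-29.05)(64.31/4438.5).

-0.423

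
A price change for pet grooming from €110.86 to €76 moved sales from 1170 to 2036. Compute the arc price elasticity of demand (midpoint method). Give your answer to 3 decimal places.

-1.448

ΔQ = 2036 − 1170 = 866; ΔP = 76 − 110.86 = -34.86.
Midpoints: P̄ = 93.43, Q̄ = 1603.0.
ε = (ΔQ/ΔP)(P̄/Q̄) = (866/-34.86)(93.43/1603.0).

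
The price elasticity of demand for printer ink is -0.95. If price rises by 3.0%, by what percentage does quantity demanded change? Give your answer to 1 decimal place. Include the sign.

-2.9%

%ΔQ ≈ ε × %ΔP = (-0.95)(3.0%) = -2.85%.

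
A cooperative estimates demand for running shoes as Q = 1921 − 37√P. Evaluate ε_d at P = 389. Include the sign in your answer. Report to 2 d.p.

-0.31

At P = 389, Q = 1191.246.
dQ/dP = −37/(2√P) = -0.938.
ε = (dQ/dP)(P/Q) = (-0.938)(389/1191.246).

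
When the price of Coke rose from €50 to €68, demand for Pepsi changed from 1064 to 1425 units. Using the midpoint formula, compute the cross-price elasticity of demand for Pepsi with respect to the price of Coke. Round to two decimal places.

ΔQ_x = 1425 − 1064 = 361; ΔP_y = 68 − 50 = 18.
Midpoints: P̄_y = 59.00, Q̄_x = 1244.5.
ε_xy = (ΔQ_x/ΔP_y)(P̄_y/Q̄_x) = (361/18)(59.00/1244.5).
ε_xy > 0, so the goods are substitutes.

0.95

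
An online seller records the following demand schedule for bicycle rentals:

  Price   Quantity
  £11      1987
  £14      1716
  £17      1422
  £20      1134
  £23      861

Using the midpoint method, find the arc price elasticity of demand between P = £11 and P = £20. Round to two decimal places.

At P = 11, Q = 1987; at P = 20, Q = 1134.
ΔQ = -853, ΔP = 9. Midpoints: P̄ = 15.50, Q̄ = 1560.5.
ε = (ΔQ/ΔP)(P̄/Q̄) = (-853/9)(15.50/1560.5).

-0.94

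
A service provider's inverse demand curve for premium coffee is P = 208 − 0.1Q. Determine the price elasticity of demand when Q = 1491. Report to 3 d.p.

At Q = 1491, P = 208 − 0.1(1491) = 58.90.
dP/dQ = −0.1, so dQ/dP = 1/(−0.1) = -10.000.
ε = (dQ/dP)(P/Q) = (-10.000)(58.90/1491).

-0.395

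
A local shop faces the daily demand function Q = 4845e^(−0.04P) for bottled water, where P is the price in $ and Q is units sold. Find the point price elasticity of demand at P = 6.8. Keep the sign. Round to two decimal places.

At P = 6.8, Q = 3691.184.
dQ/dP = −0.04·4845e^(−0.04P) = −0.04Q = -147.647.
ε = (dQ/dP)(P/Q) = (-147.647)(6.8/3691.184).
|ε| < 1, so demand is inelastic at this price.

-0.27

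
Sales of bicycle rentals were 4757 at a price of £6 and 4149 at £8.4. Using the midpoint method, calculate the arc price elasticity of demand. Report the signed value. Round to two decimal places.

ΔQ = 4149 − 4757 = -608; ΔP = 8.4 − 6 = 2.4.
Midpoints: P̄ = 7.20, Q̄ = 4453.0.
ε = (ΔQ/ΔP)(P̄/Q̄) = (-608/2.4)(7.20/4453.0).

-0.41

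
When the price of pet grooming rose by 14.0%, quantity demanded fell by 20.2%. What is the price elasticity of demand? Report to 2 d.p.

-1.44

ε = %ΔQ / %ΔP = (-20.2)/(14.0) = -1.443.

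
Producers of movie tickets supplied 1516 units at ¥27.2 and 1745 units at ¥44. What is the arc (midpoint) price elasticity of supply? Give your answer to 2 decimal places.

ΔQ = 1745 − 1516 = 229; ΔP = 44 − 27.2 = 16.8.
Midpoints: P̄ = 35.60, Q̄ = 1630.5.
ε_s = (ΔQ/ΔP)(P̄/Q̄) = (229/16.8)(35.60/1630.5).

0.30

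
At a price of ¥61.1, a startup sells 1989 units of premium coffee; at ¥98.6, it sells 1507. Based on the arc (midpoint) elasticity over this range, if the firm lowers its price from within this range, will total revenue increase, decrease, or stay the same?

Arc ε = (-482/37.5)(79.85/1748.0) ≈ -0.587.
|ε| = 0.59 < 1, so demand is inelastic. A price cut therefore reduces total revenue.

decrease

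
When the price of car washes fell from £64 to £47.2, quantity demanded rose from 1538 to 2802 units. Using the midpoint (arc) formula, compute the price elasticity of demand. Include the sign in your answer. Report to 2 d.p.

-1.93

ΔQ = 2802 − 1538 = 1264; ΔP = 47.2 − 64 = -16.8.
Midpoints: P̄ = 55.60, Q̄ = 2170.0.
ε = (ΔQ/ΔP)(P̄/Q̄) = (1264/-16.8)(55.60/2170.0).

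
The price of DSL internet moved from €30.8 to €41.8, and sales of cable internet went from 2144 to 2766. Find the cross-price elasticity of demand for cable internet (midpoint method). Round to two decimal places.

0.84

ΔQ_x = 2766 − 2144 = 622; ΔP_y = 41.8 − 30.8 = 11.0.
Midpoints: P̄_y = 36.30, Q̄_x = 2455.0.
ε_xy = (ΔQ_x/ΔP_y)(P̄_y/Q̄_x) = (622/11.0)(36.30/2455.0).
ε_xy > 0, so the goods are substitutes.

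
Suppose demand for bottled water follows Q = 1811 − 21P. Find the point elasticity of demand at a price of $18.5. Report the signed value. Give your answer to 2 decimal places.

At P = 18.5, Q = 1422.500.
dQ/dP = −21.
ε = (dQ/dP)(P/Q) = (-21)(18.5/1422.500).

-0.27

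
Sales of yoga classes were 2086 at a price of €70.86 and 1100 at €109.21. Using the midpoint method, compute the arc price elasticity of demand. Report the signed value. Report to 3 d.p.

-1.453

ΔQ = 1100 − 2086 = -986; ΔP = 109.21 − 70.86 = 38.35.
Midpoints: P̄ = 90.03, Q̄ = 1593.0.
ε = (ΔQ/ΔP)(P̄/Q̄) = (-986/38.35)(90.03/1593.0).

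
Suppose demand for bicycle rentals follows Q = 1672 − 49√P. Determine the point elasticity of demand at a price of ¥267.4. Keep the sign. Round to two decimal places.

-0.46

At P = 267.4, Q = 870.734.
dQ/dP = −49/(2√P) = -1.498.
ε = (dQ/dP)(P/Q) = (-1.498)(267.4/870.734).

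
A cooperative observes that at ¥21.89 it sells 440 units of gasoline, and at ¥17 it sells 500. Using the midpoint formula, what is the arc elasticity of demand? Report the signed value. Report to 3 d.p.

-0.508

ΔQ = 500 − 440 = 60; ΔP = 17 − 21.89 = -4.89.
Midpoints: P̄ = 19.45, Q̄ = 470.0.
ε = (ΔQ/ΔP)(P̄/Q̄) = (60/-4.89)(19.45/470.0).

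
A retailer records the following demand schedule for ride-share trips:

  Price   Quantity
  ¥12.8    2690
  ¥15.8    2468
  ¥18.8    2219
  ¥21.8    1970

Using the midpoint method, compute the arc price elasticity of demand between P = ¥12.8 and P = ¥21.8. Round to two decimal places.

At P = 12.8, Q = 2690; at P = 21.8, Q = 1970.
ΔQ = -720, ΔP = 9.0. Midpoints: P̄ = 17.30, Q̄ = 2330.0.
ε = (ΔQ/ΔP)(P̄/Q̄) = (-720/9.0)(17.30/2330.0).

-0.59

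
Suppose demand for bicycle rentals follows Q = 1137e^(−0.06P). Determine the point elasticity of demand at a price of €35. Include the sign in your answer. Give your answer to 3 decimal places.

-2.100

At P = 35, Q = 139.233.
dQ/dP = −0.06·1137e^(−0.06P) = −0.06Q = -8.354.
ε = (dQ/dP)(P/Q) = (-8.354)(35/139.233).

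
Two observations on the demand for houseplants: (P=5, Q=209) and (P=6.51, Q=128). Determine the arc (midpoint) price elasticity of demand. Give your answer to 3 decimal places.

ΔQ = 128 − 209 = -81; ΔP = 6.51 − 5 = 1.51.
Midpoints: P̄ = 5.75, Q̄ = 168.5.
ε = (ΔQ/ΔP)(P̄/Q̄) = (-81/1.51)(5.75/168.5).

-1.832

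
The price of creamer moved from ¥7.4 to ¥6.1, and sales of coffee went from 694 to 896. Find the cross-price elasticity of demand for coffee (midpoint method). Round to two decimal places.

ΔQ_x = 896 − 694 = 202; ΔP_y = 6.1 − 7.4 = -1.3.
Midpoints: P̄_y = 6.75, Q̄_x = 795.0.
ε_xy = (ΔQ_x/ΔP_y)(P̄_y/Q̄_x) = (202/-1.3)(6.75/795.0).

-1.32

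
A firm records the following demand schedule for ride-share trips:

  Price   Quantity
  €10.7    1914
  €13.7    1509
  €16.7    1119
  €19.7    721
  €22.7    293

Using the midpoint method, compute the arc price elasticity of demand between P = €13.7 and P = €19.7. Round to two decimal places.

At P = 13.7, Q = 1509; at P = 19.7, Q = 721.
ΔQ = -788, ΔP = 6.0. Midpoints: P̄ = 16.70, Q̄ = 1115.0.
ε = (ΔQ/ΔP)(P̄/Q̄) = (-788/6.0)(16.70/1115.0).

-1.97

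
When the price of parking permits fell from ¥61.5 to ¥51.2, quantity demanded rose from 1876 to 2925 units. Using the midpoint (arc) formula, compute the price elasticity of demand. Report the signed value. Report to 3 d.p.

ΔQ = 2925 − 1876 = 1049; ΔP = 51.2 − 61.5 = -10.3.
Midpoints: P̄ = 56.35, Q̄ = 2400.5.
ε = (ΔQ/ΔP)(P̄/Q̄) = (1049/-10.3)(56.35/2400.5).

-2.391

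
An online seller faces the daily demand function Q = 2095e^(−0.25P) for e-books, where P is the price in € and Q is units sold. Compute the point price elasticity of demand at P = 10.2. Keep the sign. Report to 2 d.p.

-2.55

At P = 10.2, Q = 163.581.
dQ/dP = −0.25·2095e^(−0.25P) = −0.25Q = -40.895.
ε = (dQ/dP)(P/Q) = (-40.895)(10.2/163.581).
|ε| > 1, so demand is elastic at this price.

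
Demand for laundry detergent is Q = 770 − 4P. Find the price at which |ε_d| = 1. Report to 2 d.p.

For linear demand Q = a − bP, ε = −bP/(a − bP). |ε| = 1 when bP = a − bP, i.e. P = a/(2b).
P = 770/(2·4) = 770/8 = 96.2500.

96.25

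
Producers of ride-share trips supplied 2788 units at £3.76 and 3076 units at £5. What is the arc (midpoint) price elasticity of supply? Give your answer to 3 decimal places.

0.347

ΔQ = 3076 − 2788 = 288; ΔP = 5 − 3.76 = 1.24.
Midpoints: P̄ = 4.38, Q̄ = 2932.0.
ε_s = (ΔQ/ΔP)(P̄/Q̄) = (288/1.24)(4.38/2932.0).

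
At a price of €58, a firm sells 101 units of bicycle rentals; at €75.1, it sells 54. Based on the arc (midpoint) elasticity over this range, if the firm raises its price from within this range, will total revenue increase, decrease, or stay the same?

decrease

Arc ε = (-47/17.1)(66.55/77.5) ≈ -2.360.
|ε| = 2.36 > 1, so demand is elastic. A price rise therefore reduces total revenue.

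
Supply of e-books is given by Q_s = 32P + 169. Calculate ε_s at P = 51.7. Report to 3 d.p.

0.907

At P = 51.7, Q_s = 1823.40.
dQ_s/dP = 32.
ε_s = (dQ_s/dP)(P/Q_s) = (32)(51.7/1823.40).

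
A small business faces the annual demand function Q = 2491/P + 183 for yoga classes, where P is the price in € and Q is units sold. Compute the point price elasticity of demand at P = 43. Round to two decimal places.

At P = 43, Q = 240.930.
dQ/dP = −2491/P² = -1.347.
ε = (dQ/dP)(P/Q) = (-1.347)(43/240.930).

-0.24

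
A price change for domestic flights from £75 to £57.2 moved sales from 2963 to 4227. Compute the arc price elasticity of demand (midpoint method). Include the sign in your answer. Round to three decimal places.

-1.306

ΔQ = 4227 − 2963 = 1264; ΔP = 57.2 − 75 = -17.8.
Midpoints: P̄ = 66.10, Q̄ = 3595.0.
ε = (ΔQ/ΔP)(P̄/Q̄) = (1264/-17.8)(66.10/3595.0).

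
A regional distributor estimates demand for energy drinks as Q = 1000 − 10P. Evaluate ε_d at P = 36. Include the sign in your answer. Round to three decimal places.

At P = 36, Q = 640.
dQ/dP = −10.
ε = (dQ/dP)(P/Q) = (-10)(36/640).
|ε| < 1, so demand is inelastic at this price.

-0.563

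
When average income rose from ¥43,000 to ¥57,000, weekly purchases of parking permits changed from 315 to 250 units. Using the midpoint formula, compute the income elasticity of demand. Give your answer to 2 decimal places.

-0.82

ΔQ = -65, ΔI = 14000. Midpoints: Ī = 50,000, Q̄ = 282.5.
ε_I = (ΔQ/ΔI)(Ī/Q̄) = (-65/14000)(50000/282.5).
ε_I < 0, so the good is inferior.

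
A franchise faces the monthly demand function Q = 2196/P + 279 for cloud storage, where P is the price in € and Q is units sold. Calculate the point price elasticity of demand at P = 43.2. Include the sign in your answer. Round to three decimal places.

At P = 43.2, Q = 329.833.
dQ/dP = −2196/P² = -1.177.
ε = (dQ/dP)(P/Q) = (-1.177)(43.2/329.833).

-0.154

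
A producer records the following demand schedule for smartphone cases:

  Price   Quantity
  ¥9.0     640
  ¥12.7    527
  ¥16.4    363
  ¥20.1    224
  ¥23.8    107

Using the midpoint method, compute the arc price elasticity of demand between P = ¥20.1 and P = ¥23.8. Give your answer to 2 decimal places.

-4.19

At P = 20.1, Q = 224; at P = 23.8, Q = 107.
ΔQ = -117, ΔP = 3.7. Midpoints: P̄ = 21.95, Q̄ = 165.5.
ε = (ΔQ/ΔP)(P̄/Q̄) = (-117/3.7)(21.95/165.5).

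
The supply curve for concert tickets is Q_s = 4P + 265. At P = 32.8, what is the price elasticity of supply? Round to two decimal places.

At P = 32.8, Q_s = 396.20.
dQ_s/dP = 4.
ε_s = (dQ_s/dP)(P/Q_s) = (4)(32.8/396.20).

0.33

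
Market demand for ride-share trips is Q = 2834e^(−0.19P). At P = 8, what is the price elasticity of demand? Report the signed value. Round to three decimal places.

-1.520

At P = 8, Q = 619.829.
dQ/dP = −0.19·2834e^(−0.19P) = −0.19Q = -117.768.
ε = (dQ/dP)(P/Q) = (-117.768)(8/619.829).
|ε| > 1, so demand is elastic at this price.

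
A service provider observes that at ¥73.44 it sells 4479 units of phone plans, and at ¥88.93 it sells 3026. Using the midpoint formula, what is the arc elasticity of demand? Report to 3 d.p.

-2.029

ΔQ = 3026 − 4479 = -1453; ΔP = 88.93 − 73.44 = 15.49.
Midpoints: P̄ = 81.19, Q̄ = 3752.5.
ε = (ΔQ/ΔP)(P̄/Q̄) = (-1453/15.49)(81.19/3752.5).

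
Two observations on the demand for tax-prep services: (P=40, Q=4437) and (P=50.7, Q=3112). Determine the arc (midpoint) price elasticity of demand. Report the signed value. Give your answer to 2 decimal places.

ΔQ = 3112 − 4437 = -1325; ΔP = 50.7 − 40 = 10.7.
Midpoints: P̄ = 45.35, Q̄ = 3774.5.
ε = (ΔQ/ΔP)(P̄/Q̄) = (-1325/10.7)(45.35/3774.5).

-1.49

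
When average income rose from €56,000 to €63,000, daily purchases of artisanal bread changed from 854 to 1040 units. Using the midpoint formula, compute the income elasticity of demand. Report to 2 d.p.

ΔQ = 186, ΔI = 7000. Midpoints: Ī = 59,500, Q̄ = 947.0.
ε_I = (ΔQ/ΔI)(Ī/Q̄) = (186/7000)(59500/947.0).

1.67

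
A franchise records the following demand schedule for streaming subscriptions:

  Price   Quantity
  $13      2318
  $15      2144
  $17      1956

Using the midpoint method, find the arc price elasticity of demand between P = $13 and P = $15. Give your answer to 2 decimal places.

-0.55

At P = 13, Q = 2318; at P = 15, Q = 2144.
ΔQ = -174, ΔP = 2. Midpoints: P̄ = 14.00, Q̄ = 2231.0.
ε = (ΔQ/ΔP)(P̄/Q̄) = (-174/2)(14.00/2231.0).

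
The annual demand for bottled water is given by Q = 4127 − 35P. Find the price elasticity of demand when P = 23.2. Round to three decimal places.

-0.245

At P = 23.2, Q = 3315.
dQ/dP = −35.
ε = (dQ/dP)(P/Q) = (-35)(23.2/3315).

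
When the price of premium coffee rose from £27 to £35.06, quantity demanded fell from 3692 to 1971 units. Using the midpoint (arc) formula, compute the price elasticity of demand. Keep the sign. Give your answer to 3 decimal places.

ΔQ = 1971 − 3692 = -1721; ΔP = 35.06 − 27 = 8.06.
Midpoints: P̄ = 31.03, Q̄ = 2831.5.
ε = (ΔQ/ΔP)(P̄/Q̄) = (-1721/8.06)(31.03/2831.5).

-2.340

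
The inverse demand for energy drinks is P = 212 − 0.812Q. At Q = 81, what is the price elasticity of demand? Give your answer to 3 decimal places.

At Q = 81, P = 212 − 0.812(81) = 146.23.
dP/dQ = −0.812, so dQ/dP = 1/(−0.812) = -1.232.
ε = (dQ/dP)(P/Q) = (-1.232)(146.23/81).

-2.223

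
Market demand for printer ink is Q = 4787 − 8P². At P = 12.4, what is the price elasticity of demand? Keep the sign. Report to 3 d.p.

-0.692

At P = 12.4, Q = 3556.920.
dQ/dP = −16P = -198.400.
ε = (dQ/dP)(P/Q) = (-198.400)(12.4/3556.920).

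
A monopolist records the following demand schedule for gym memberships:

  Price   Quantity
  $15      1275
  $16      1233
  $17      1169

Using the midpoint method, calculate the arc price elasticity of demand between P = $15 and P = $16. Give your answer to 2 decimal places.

-0.52

At P = 15, Q = 1275; at P = 16, Q = 1233.
ΔQ = -42, ΔP = 1. Midpoints: P̄ = 15.50, Q̄ = 1254.0.
ε = (ΔQ/ΔP)(P̄/Q̄) = (-42/1)(15.50/1254.0).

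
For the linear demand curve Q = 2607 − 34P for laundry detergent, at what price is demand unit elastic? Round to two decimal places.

For linear demand Q = a − bP, ε = −bP/(a − bP). |ε| = 1 when bP = a − bP, i.e. P = a/(2b).
P = 2607/(2·34) = 2607/68 = 38.3382.

38.34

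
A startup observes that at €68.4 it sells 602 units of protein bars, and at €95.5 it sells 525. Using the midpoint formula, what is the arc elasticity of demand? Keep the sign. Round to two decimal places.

ΔQ = 525 − 602 = -77; ΔP = 95.5 − 68.4 = 27.1.
Midpoints: P̄ = 81.95, Q̄ = 563.5.
ε = (ΔQ/ΔP)(P̄/Q̄) = (-77/27.1)(81.95/563.5).

-0.41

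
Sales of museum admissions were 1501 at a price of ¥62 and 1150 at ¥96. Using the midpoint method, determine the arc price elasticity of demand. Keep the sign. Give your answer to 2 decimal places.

ΔQ = 1150 − 1501 = -351; ΔP = 96 − 62 = 34.
Midpoints: P̄ = 79.00, Q̄ = 1325.5.
ε = (ΔQ/ΔP)(P̄/Q̄) = (-351/34)(79.00/1325.5).

-0.62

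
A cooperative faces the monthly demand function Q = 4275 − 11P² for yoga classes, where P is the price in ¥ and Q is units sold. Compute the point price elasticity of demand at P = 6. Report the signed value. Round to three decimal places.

At P = 6, Q = 3879.
dQ/dP = −22P = -132.
ε = (dQ/dP)(P/Q) = (-132)(6/3879).

-0.204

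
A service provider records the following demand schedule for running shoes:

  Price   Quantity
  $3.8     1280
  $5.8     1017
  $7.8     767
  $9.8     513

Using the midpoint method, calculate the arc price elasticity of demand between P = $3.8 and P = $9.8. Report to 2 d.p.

At P = 3.8, Q = 1280; at P = 9.8, Q = 513.
ΔQ = -767, ΔP = 6.0. Midpoints: P̄ = 6.80, Q̄ = 896.5.
ε = (ΔQ/ΔP)(P̄/Q̄) = (-767/6.0)(6.80/896.5).

-0.97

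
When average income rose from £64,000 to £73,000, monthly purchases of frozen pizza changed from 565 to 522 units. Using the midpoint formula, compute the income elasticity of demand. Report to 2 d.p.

-0.60

ΔQ = -43, ΔI = 9000. Midpoints: Ī = 68,500, Q̄ = 543.5.
ε_I = (ΔQ/ΔI)(Ī/Q̄) = (-43/9000)(68500/543.5).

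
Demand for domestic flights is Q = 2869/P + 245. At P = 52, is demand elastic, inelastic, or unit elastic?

inelastic

Q = 300.173, dQ/dP = -1.061.
ε = (dQ/dP)(P/Q) ≈ -0.184.
|ε| = 0.18 < 1.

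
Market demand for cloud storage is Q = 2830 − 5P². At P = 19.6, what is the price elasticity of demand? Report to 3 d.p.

At P = 19.6, Q = 909.200.
dQ/dP = −10P = -196.
ε = (dQ/dP)(P/Q) = (-196)(19.6/909.200).
|ε| > 1, so demand is elastic at this price.

-4.225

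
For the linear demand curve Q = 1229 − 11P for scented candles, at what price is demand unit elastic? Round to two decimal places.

For linear demand Q = a − bP, ε = −bP/(a − bP). |ε| = 1 when bP = a − bP, i.e. P = a/(2b).
P = 1229/(2·11) = 1229/22 = 55.8636.

55.86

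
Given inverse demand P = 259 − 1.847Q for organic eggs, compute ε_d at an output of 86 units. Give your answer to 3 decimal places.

-0.631

At Q = 86, P = 259 − 1.847(86) = 100.16.
dP/dQ = −1.847, so dQ/dP = 1/(−1.847) = -0.541.
ε = (dQ/dP)(P/Q) = (-0.541)(100.16/86).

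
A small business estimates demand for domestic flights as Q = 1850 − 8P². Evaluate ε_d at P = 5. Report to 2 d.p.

At P = 5, Q = 1650.
dQ/dP = −16P = -80.
ε = (dQ/dP)(P/Q) = (-80)(5/1650).
|ε| < 1, so demand is inelastic at this price.

-0.24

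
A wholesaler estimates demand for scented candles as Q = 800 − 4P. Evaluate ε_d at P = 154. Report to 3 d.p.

At P = 154, Q = 184.
dQ/dP = −4.
ε = (dQ/dP)(P/Q) = (-4)(154/184).

-3.348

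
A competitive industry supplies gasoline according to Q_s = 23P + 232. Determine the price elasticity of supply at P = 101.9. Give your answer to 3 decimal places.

At P = 101.9, Q_s = 2575.70.
dQ_s/dP = 23.
ε_s = (dQ_s/dP)(P/Q_s) = (23)(101.9/2575.70).

0.910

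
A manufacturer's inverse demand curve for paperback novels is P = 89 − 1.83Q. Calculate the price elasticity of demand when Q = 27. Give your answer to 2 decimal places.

At Q = 27, P = 89 − 1.83(27) = 39.59.
dP/dQ = −1.83, so dQ/dP = 1/(−1.83) = -0.546.
ε = (dQ/dP)(P/Q) = (-0.546)(39.59/27).

-0.80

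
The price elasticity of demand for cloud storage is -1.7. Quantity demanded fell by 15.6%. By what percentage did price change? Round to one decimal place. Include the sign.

9.2%

%ΔP ≈ %ΔQ / ε = (-15.6%)/(-1.7) = 9.18%.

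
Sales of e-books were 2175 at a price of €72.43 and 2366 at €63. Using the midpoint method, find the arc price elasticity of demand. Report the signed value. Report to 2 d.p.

ΔQ = 2366 − 2175 = 191; ΔP = 63 − 72.43 = -9.43.
Midpoints: P̄ = 67.72, Q̄ = 2270.5.
ε = (ΔQ/ΔP)(P̄/Q̄) = (191/-9.43)(67.72/2270.5).

-0.60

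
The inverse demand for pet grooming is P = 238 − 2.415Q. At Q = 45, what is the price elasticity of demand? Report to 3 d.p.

-1.190

At Q = 45, P = 238 − 2.415(45) = 129.32.
dP/dQ = −2.415, so dQ/dP = 1/(−2.415) = -0.414.
ε = (dQ/dP)(P/Q) = (-0.414)(129.32/45).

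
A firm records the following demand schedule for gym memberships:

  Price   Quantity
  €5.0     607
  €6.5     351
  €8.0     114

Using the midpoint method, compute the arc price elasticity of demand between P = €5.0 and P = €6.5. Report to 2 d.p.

At P = 5.0, Q = 607; at P = 6.5, Q = 351.
ΔQ = -256, ΔP = 1.5. Midpoints: P̄ = 5.75, Q̄ = 479.0.
ε = (ΔQ/ΔP)(P̄/Q̄) = (-256/1.5)(5.75/479.0).

-2.05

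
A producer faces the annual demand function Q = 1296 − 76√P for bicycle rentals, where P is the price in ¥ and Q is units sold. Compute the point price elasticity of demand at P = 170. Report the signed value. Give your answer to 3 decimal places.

At P = 170, Q = 305.081.
dQ/dP = −76/(2√P) = -2.914.
ε = (dQ/dP)(P/Q) = (-2.914)(170/305.081).

-1.624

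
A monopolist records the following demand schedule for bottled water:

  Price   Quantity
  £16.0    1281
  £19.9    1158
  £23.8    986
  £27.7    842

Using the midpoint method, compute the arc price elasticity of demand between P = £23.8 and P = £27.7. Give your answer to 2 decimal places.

-1.04

At P = 23.8, Q = 986; at P = 27.7, Q = 842.
ΔQ = -144, ΔP = 3.9. Midpoints: P̄ = 25.75, Q̄ = 914.0.
ε = (ΔQ/ΔP)(P̄/Q̄) = (-144/3.9)(25.75/914.0).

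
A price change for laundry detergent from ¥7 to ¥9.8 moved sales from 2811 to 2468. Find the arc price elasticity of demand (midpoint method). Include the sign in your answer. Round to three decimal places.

-0.390

ΔQ = 2468 − 2811 = -343; ΔP = 9.8 − 7 = 2.8.
Midpoints: P̄ = 8.40, Q̄ = 2639.5.
ε = (ΔQ/ΔP)(P̄/Q̄) = (-343/2.8)(8.40/2639.5).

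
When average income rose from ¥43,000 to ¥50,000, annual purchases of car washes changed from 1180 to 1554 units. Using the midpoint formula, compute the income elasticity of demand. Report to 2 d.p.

1.82

ΔQ = 374, ΔI = 7000. Midpoints: Ī = 46,500, Q̄ = 1367.0.
ε_I = (ΔQ/ΔI)(Ī/Q̄) = (374/7000)(46500/1367.0).
ε_I > 0, so the good is normal.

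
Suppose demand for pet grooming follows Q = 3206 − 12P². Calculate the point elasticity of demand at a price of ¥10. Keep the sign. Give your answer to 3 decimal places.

At P = 10, Q = 2006.
dQ/dP = −24P = -240.
ε = (dQ/dP)(P/Q) = (-240)(10/2006).

-1.196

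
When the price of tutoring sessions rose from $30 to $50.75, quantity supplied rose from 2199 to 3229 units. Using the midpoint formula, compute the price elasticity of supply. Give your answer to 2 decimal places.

ΔQ = 3229 − 2199 = 1030; ΔP = 50.75 − 30 = 20.75.
Midpoints: P̄ = 40.38, Q̄ = 2714.0.
ε_s = (ΔQ/ΔP)(P̄/Q̄) = (1030/20.75)(40.38/2714.0).

0.74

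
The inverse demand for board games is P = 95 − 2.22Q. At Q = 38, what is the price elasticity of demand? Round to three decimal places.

At Q = 38, P = 95 − 2.22(38) = 10.64.
dP/dQ = −2.22, so dQ/dP = 1/(−2.22) = -0.450.
ε = (dQ/dP)(P/Q) = (-0.450)(10.64/38).

-0.126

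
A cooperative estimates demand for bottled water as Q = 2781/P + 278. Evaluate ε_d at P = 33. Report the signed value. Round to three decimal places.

At P = 33, Q = 362.273.
dQ/dP = −2781/P² = -2.554.
ε = (dQ/dP)(P/Q) = (-2.554)(33/362.273).
|ε| < 1, so demand is inelastic at this price.

-0.233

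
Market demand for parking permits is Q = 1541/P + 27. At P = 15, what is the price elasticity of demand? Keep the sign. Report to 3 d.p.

At P = 15, Q = 129.733.
dQ/dP = −1541/P² = -6.849.
ε = (dQ/dP)(P/Q) = (-6.849)(15/129.733).

-0.792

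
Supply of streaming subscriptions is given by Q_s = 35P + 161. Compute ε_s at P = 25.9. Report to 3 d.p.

0.849

At P = 25.9, Q_s = 1067.50.
dQ_s/dP = 35.
ε_s = (dQ_s/dP)(P/Q_s) = (35)(25.9/1067.50).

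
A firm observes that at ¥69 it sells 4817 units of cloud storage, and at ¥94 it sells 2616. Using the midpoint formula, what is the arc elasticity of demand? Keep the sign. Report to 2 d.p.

ΔQ = 2616 − 4817 = -2201; ΔP = 94 − 69 = 25.
Midpoints: P̄ = 81.50, Q̄ = 3716.5.
ε = (ΔQ/ΔP)(P̄/Q̄) = (-2201/25)(81.50/3716.5).

-1.93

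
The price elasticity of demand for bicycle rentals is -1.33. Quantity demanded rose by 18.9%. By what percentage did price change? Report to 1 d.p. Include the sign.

-14.2%

%ΔP ≈ %ΔQ / ε = (18.9%)/(-1.33) = -14.21%.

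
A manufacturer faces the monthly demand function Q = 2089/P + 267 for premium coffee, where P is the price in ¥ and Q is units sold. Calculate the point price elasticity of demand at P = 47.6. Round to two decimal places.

-0.14

At P = 47.6, Q = 310.887.
dQ/dP = −2089/P² = -0.922.
ε = (dQ/dP)(P/Q) = (-0.922)(47.6/310.887).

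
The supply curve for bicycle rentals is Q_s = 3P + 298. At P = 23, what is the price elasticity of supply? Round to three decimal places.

At P = 23, Q_s = 367.
dQ_s/dP = 3.
ε_s = (dQ_s/dP)(P/Q_s) = (3)(23/367).

0.188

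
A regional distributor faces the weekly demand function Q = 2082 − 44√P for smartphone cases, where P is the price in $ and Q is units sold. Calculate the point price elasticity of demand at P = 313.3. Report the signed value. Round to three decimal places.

At P = 313.3, Q = 1303.188.
dQ/dP = −44/(2√P) = -1.243.
ε = (dQ/dP)(P/Q) = (-1.243)(313.3/1303.188).

-0.299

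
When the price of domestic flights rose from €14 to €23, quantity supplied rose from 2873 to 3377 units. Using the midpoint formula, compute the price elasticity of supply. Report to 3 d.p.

0.332

ΔQ = 3377 − 2873 = 504; ΔP = 23 − 14 = 9.
Midpoints: P̄ = 18.50, Q̄ = 3125.0.
ε_s = (ΔQ/ΔP)(P̄/Q̄) = (504/9)(18.50/3125.0).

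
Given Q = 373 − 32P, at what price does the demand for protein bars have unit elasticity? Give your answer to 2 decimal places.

For linear demand Q = a − bP, ε = −bP/(a − bP). |ε| = 1 when bP = a − bP, i.e. P = a/(2b).
P = 373/(2·32) = 373/64 = 5.8281.

5.83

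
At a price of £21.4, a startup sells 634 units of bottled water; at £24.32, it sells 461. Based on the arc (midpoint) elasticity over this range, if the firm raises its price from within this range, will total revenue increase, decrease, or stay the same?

Arc ε = (-173/2.92)(22.86/547.5) ≈ -2.474.
|ε| = 2.47 > 1, so demand is elastic. A price rise therefore reduces total revenue.

decrease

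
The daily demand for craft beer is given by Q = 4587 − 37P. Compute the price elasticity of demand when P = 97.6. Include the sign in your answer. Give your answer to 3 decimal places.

-3.701

At P = 97.6, Q = 975.800.
dQ/dP = −37.
ε = (dQ/dP)(P/Q) = (-37)(97.6/975.800).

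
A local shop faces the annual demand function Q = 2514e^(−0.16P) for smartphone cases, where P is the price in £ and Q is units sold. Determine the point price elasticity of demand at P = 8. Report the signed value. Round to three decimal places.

-1.280

At P = 8, Q = 698.986.
dQ/dP = −0.16·2514e^(−0.16P) = −0.16Q = -111.838.
ε = (dQ/dP)(P/Q) = (-111.838)(8/698.986).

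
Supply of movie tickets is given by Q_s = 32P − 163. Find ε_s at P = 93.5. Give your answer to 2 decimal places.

1.06

At P = 93.5, Q_s = 2829.
dQ_s/dP = 32.
ε_s = (dQ_s/dP)(P/Q_s) = (32)(93.5/2829).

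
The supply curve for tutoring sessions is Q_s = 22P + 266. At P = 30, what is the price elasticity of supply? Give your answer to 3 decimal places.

0.713

At P = 30, Q_s = 926.
dQ_s/dP = 22.
ε_s = (dQ_s/dP)(P/Q_s) = (22)(30/926).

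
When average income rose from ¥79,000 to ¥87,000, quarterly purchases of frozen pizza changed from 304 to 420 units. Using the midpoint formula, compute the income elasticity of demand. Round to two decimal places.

3.32

ΔQ = 116, ΔI = 8000. Midpoints: Ī = 83,000, Q̄ = 362.0.
ε_I = (ΔQ/ΔI)(Ī/Q̄) = (116/8000)(83000/362.0).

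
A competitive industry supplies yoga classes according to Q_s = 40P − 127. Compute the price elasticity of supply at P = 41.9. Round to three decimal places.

1.082

At P = 41.9, Q_s = 1549.
dQ_s/dP = 40.
ε_s = (dQ_s/dP)(P/Q_s) = (40)(41.9/1549).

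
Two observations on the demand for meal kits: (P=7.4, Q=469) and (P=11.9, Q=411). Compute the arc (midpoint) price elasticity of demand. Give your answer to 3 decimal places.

-0.283

ΔQ = 411 − 469 = -58; ΔP = 11.9 − 7.4 = 4.5.
Midpoints: P̄ = 9.65, Q̄ = 440.0.
ε = (ΔQ/ΔP)(P̄/Q̄) = (-58/4.5)(9.65/440.0).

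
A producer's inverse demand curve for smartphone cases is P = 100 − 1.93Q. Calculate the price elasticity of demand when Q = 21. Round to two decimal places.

-1.47

At Q = 21, P = 100 − 1.93(21) = 59.47.
dP/dQ = −1.93, so dQ/dP = 1/(−1.93) = -0.518.
ε = (dQ/dP)(P/Q) = (-0.518)(59.47/21).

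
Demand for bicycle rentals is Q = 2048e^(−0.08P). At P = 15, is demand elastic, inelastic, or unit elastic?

Q = 616.846, dQ/dP = -49.348.
ε = (dQ/dP)(P/Q) ≈ -1.200.
|ε| = 1.20 > 1.

elastic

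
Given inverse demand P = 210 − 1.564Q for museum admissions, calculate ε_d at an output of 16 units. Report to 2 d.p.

At Q = 16, P = 210 − 1.564(16) = 184.98.
dP/dQ = −1.564, so dQ/dP = 1/(−1.564) = -0.639.
ε = (dQ/dP)(P/Q) = (-0.639)(184.98/16).

-7.39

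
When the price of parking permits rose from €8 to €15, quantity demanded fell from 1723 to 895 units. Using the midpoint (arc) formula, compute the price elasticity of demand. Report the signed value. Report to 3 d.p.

-1.039

ΔQ = 895 − 1723 = -828; ΔP = 15 − 8 = 7.
Midpoints: P̄ = 11.50, Q̄ = 1309.0.
ε = (ΔQ/ΔP)(P̄/Q̄) = (-828/7)(11.50/1309.0).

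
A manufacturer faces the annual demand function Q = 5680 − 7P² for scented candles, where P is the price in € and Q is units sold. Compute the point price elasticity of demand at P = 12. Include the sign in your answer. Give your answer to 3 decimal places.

At P = 12, Q = 4672.
dQ/dP = −14P = -168.
ε = (dQ/dP)(P/Q) = (-168)(12/4672).

-0.432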